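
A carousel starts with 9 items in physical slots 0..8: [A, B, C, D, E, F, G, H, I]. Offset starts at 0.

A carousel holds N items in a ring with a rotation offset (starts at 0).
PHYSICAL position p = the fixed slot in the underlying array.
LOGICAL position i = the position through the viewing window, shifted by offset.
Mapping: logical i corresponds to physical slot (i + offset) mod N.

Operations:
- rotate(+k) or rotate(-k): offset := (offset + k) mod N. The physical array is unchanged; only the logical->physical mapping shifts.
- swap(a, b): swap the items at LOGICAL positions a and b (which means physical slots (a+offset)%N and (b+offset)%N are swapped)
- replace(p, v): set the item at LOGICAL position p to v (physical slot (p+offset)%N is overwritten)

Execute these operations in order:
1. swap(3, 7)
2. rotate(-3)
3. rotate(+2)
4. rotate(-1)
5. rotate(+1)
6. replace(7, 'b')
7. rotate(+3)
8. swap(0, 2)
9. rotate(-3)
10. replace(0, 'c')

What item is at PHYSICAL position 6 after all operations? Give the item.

After op 1 (swap(3, 7)): offset=0, physical=[A,B,C,H,E,F,G,D,I], logical=[A,B,C,H,E,F,G,D,I]
After op 2 (rotate(-3)): offset=6, physical=[A,B,C,H,E,F,G,D,I], logical=[G,D,I,A,B,C,H,E,F]
After op 3 (rotate(+2)): offset=8, physical=[A,B,C,H,E,F,G,D,I], logical=[I,A,B,C,H,E,F,G,D]
After op 4 (rotate(-1)): offset=7, physical=[A,B,C,H,E,F,G,D,I], logical=[D,I,A,B,C,H,E,F,G]
After op 5 (rotate(+1)): offset=8, physical=[A,B,C,H,E,F,G,D,I], logical=[I,A,B,C,H,E,F,G,D]
After op 6 (replace(7, 'b')): offset=8, physical=[A,B,C,H,E,F,b,D,I], logical=[I,A,B,C,H,E,F,b,D]
After op 7 (rotate(+3)): offset=2, physical=[A,B,C,H,E,F,b,D,I], logical=[C,H,E,F,b,D,I,A,B]
After op 8 (swap(0, 2)): offset=2, physical=[A,B,E,H,C,F,b,D,I], logical=[E,H,C,F,b,D,I,A,B]
After op 9 (rotate(-3)): offset=8, physical=[A,B,E,H,C,F,b,D,I], logical=[I,A,B,E,H,C,F,b,D]
After op 10 (replace(0, 'c')): offset=8, physical=[A,B,E,H,C,F,b,D,c], logical=[c,A,B,E,H,C,F,b,D]

Answer: b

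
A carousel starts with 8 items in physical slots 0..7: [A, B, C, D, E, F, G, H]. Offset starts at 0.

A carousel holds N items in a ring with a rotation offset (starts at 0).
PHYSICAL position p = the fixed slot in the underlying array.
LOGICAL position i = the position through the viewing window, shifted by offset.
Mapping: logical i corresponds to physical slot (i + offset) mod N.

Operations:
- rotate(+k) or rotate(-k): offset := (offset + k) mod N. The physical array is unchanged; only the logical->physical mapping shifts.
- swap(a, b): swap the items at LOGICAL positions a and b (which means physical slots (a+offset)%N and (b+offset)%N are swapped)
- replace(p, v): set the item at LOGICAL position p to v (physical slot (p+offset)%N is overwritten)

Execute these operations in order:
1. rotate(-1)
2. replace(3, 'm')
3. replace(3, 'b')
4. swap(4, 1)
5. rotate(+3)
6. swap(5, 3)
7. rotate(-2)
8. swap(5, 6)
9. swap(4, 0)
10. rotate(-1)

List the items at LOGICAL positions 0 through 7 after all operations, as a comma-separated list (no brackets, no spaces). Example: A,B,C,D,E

After op 1 (rotate(-1)): offset=7, physical=[A,B,C,D,E,F,G,H], logical=[H,A,B,C,D,E,F,G]
After op 2 (replace(3, 'm')): offset=7, physical=[A,B,m,D,E,F,G,H], logical=[H,A,B,m,D,E,F,G]
After op 3 (replace(3, 'b')): offset=7, physical=[A,B,b,D,E,F,G,H], logical=[H,A,B,b,D,E,F,G]
After op 4 (swap(4, 1)): offset=7, physical=[D,B,b,A,E,F,G,H], logical=[H,D,B,b,A,E,F,G]
After op 5 (rotate(+3)): offset=2, physical=[D,B,b,A,E,F,G,H], logical=[b,A,E,F,G,H,D,B]
After op 6 (swap(5, 3)): offset=2, physical=[D,B,b,A,E,H,G,F], logical=[b,A,E,H,G,F,D,B]
After op 7 (rotate(-2)): offset=0, physical=[D,B,b,A,E,H,G,F], logical=[D,B,b,A,E,H,G,F]
After op 8 (swap(5, 6)): offset=0, physical=[D,B,b,A,E,G,H,F], logical=[D,B,b,A,E,G,H,F]
After op 9 (swap(4, 0)): offset=0, physical=[E,B,b,A,D,G,H,F], logical=[E,B,b,A,D,G,H,F]
After op 10 (rotate(-1)): offset=7, physical=[E,B,b,A,D,G,H,F], logical=[F,E,B,b,A,D,G,H]

Answer: F,E,B,b,A,D,G,H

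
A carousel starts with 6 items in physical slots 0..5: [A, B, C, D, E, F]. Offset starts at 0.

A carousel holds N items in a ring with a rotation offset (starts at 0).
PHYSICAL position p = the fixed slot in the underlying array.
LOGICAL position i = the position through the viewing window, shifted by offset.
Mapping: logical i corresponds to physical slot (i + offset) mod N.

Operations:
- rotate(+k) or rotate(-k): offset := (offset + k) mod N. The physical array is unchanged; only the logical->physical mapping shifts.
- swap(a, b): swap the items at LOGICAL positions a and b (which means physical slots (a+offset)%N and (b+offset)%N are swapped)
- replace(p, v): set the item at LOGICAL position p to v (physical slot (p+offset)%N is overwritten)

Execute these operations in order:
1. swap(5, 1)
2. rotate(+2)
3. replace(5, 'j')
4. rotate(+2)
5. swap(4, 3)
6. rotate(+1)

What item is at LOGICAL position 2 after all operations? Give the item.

After op 1 (swap(5, 1)): offset=0, physical=[A,F,C,D,E,B], logical=[A,F,C,D,E,B]
After op 2 (rotate(+2)): offset=2, physical=[A,F,C,D,E,B], logical=[C,D,E,B,A,F]
After op 3 (replace(5, 'j')): offset=2, physical=[A,j,C,D,E,B], logical=[C,D,E,B,A,j]
After op 4 (rotate(+2)): offset=4, physical=[A,j,C,D,E,B], logical=[E,B,A,j,C,D]
After op 5 (swap(4, 3)): offset=4, physical=[A,C,j,D,E,B], logical=[E,B,A,C,j,D]
After op 6 (rotate(+1)): offset=5, physical=[A,C,j,D,E,B], logical=[B,A,C,j,D,E]

Answer: C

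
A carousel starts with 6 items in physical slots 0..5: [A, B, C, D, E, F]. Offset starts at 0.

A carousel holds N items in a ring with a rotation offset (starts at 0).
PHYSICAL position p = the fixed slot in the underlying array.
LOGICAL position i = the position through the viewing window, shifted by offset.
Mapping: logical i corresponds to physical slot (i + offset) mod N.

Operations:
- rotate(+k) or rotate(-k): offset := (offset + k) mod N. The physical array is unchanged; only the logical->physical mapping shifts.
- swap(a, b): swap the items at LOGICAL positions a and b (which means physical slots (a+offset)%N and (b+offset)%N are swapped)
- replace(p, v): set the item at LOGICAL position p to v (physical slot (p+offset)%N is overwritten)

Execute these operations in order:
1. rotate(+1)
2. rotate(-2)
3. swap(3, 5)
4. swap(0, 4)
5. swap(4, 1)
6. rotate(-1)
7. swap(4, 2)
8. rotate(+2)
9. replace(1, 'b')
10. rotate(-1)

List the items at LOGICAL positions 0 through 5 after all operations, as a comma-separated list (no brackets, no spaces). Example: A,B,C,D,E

After op 1 (rotate(+1)): offset=1, physical=[A,B,C,D,E,F], logical=[B,C,D,E,F,A]
After op 2 (rotate(-2)): offset=5, physical=[A,B,C,D,E,F], logical=[F,A,B,C,D,E]
After op 3 (swap(3, 5)): offset=5, physical=[A,B,E,D,C,F], logical=[F,A,B,E,D,C]
After op 4 (swap(0, 4)): offset=5, physical=[A,B,E,F,C,D], logical=[D,A,B,E,F,C]
After op 5 (swap(4, 1)): offset=5, physical=[F,B,E,A,C,D], logical=[D,F,B,E,A,C]
After op 6 (rotate(-1)): offset=4, physical=[F,B,E,A,C,D], logical=[C,D,F,B,E,A]
After op 7 (swap(4, 2)): offset=4, physical=[E,B,F,A,C,D], logical=[C,D,E,B,F,A]
After op 8 (rotate(+2)): offset=0, physical=[E,B,F,A,C,D], logical=[E,B,F,A,C,D]
After op 9 (replace(1, 'b')): offset=0, physical=[E,b,F,A,C,D], logical=[E,b,F,A,C,D]
After op 10 (rotate(-1)): offset=5, physical=[E,b,F,A,C,D], logical=[D,E,b,F,A,C]

Answer: D,E,b,F,A,C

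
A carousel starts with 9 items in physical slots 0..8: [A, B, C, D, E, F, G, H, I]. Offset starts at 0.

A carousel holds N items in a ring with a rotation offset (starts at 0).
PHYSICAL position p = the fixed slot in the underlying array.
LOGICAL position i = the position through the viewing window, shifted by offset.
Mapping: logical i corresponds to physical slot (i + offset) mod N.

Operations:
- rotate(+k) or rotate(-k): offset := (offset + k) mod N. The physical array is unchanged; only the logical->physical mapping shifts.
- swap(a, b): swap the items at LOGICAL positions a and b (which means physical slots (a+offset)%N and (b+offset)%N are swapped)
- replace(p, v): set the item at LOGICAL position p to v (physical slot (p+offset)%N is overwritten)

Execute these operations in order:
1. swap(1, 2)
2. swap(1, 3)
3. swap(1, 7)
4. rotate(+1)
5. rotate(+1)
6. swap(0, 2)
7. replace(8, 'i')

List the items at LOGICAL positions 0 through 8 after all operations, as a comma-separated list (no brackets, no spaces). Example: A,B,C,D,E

After op 1 (swap(1, 2)): offset=0, physical=[A,C,B,D,E,F,G,H,I], logical=[A,C,B,D,E,F,G,H,I]
After op 2 (swap(1, 3)): offset=0, physical=[A,D,B,C,E,F,G,H,I], logical=[A,D,B,C,E,F,G,H,I]
After op 3 (swap(1, 7)): offset=0, physical=[A,H,B,C,E,F,G,D,I], logical=[A,H,B,C,E,F,G,D,I]
After op 4 (rotate(+1)): offset=1, physical=[A,H,B,C,E,F,G,D,I], logical=[H,B,C,E,F,G,D,I,A]
After op 5 (rotate(+1)): offset=2, physical=[A,H,B,C,E,F,G,D,I], logical=[B,C,E,F,G,D,I,A,H]
After op 6 (swap(0, 2)): offset=2, physical=[A,H,E,C,B,F,G,D,I], logical=[E,C,B,F,G,D,I,A,H]
After op 7 (replace(8, 'i')): offset=2, physical=[A,i,E,C,B,F,G,D,I], logical=[E,C,B,F,G,D,I,A,i]

Answer: E,C,B,F,G,D,I,A,i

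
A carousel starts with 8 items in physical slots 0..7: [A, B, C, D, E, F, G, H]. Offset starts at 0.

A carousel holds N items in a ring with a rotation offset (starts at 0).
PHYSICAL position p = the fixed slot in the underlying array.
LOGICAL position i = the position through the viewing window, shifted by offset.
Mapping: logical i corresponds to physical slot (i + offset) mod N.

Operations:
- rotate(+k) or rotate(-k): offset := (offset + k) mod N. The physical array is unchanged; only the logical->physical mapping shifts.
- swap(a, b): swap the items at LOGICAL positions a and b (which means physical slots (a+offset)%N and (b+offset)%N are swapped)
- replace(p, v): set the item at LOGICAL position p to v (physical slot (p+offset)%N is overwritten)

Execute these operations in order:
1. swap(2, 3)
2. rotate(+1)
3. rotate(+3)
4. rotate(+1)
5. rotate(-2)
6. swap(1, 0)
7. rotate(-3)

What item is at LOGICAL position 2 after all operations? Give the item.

Answer: D

Derivation:
After op 1 (swap(2, 3)): offset=0, physical=[A,B,D,C,E,F,G,H], logical=[A,B,D,C,E,F,G,H]
After op 2 (rotate(+1)): offset=1, physical=[A,B,D,C,E,F,G,H], logical=[B,D,C,E,F,G,H,A]
After op 3 (rotate(+3)): offset=4, physical=[A,B,D,C,E,F,G,H], logical=[E,F,G,H,A,B,D,C]
After op 4 (rotate(+1)): offset=5, physical=[A,B,D,C,E,F,G,H], logical=[F,G,H,A,B,D,C,E]
After op 5 (rotate(-2)): offset=3, physical=[A,B,D,C,E,F,G,H], logical=[C,E,F,G,H,A,B,D]
After op 6 (swap(1, 0)): offset=3, physical=[A,B,D,E,C,F,G,H], logical=[E,C,F,G,H,A,B,D]
After op 7 (rotate(-3)): offset=0, physical=[A,B,D,E,C,F,G,H], logical=[A,B,D,E,C,F,G,H]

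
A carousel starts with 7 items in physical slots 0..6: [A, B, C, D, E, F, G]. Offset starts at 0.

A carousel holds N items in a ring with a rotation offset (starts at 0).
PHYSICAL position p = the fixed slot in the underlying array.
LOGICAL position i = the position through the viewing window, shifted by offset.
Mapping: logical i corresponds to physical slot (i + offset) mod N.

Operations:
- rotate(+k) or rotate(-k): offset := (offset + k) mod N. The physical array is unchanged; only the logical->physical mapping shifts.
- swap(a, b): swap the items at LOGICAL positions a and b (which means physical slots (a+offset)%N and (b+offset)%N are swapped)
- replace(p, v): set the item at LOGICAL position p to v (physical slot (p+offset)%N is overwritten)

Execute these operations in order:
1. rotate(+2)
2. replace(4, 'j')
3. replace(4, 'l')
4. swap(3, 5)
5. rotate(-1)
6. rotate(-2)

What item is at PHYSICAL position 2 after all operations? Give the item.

After op 1 (rotate(+2)): offset=2, physical=[A,B,C,D,E,F,G], logical=[C,D,E,F,G,A,B]
After op 2 (replace(4, 'j')): offset=2, physical=[A,B,C,D,E,F,j], logical=[C,D,E,F,j,A,B]
After op 3 (replace(4, 'l')): offset=2, physical=[A,B,C,D,E,F,l], logical=[C,D,E,F,l,A,B]
After op 4 (swap(3, 5)): offset=2, physical=[F,B,C,D,E,A,l], logical=[C,D,E,A,l,F,B]
After op 5 (rotate(-1)): offset=1, physical=[F,B,C,D,E,A,l], logical=[B,C,D,E,A,l,F]
After op 6 (rotate(-2)): offset=6, physical=[F,B,C,D,E,A,l], logical=[l,F,B,C,D,E,A]

Answer: C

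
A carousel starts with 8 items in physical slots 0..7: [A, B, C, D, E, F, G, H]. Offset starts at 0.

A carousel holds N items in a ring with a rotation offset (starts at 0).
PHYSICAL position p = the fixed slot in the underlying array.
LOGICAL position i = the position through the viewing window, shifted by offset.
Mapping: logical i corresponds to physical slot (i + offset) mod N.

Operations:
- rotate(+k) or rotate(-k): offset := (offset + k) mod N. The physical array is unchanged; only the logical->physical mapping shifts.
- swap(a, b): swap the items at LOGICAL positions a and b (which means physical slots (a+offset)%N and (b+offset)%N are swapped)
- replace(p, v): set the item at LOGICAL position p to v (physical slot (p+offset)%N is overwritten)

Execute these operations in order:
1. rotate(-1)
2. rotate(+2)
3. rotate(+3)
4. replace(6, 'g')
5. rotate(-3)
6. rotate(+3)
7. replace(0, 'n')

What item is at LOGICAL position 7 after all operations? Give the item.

Answer: D

Derivation:
After op 1 (rotate(-1)): offset=7, physical=[A,B,C,D,E,F,G,H], logical=[H,A,B,C,D,E,F,G]
After op 2 (rotate(+2)): offset=1, physical=[A,B,C,D,E,F,G,H], logical=[B,C,D,E,F,G,H,A]
After op 3 (rotate(+3)): offset=4, physical=[A,B,C,D,E,F,G,H], logical=[E,F,G,H,A,B,C,D]
After op 4 (replace(6, 'g')): offset=4, physical=[A,B,g,D,E,F,G,H], logical=[E,F,G,H,A,B,g,D]
After op 5 (rotate(-3)): offset=1, physical=[A,B,g,D,E,F,G,H], logical=[B,g,D,E,F,G,H,A]
After op 6 (rotate(+3)): offset=4, physical=[A,B,g,D,E,F,G,H], logical=[E,F,G,H,A,B,g,D]
After op 7 (replace(0, 'n')): offset=4, physical=[A,B,g,D,n,F,G,H], logical=[n,F,G,H,A,B,g,D]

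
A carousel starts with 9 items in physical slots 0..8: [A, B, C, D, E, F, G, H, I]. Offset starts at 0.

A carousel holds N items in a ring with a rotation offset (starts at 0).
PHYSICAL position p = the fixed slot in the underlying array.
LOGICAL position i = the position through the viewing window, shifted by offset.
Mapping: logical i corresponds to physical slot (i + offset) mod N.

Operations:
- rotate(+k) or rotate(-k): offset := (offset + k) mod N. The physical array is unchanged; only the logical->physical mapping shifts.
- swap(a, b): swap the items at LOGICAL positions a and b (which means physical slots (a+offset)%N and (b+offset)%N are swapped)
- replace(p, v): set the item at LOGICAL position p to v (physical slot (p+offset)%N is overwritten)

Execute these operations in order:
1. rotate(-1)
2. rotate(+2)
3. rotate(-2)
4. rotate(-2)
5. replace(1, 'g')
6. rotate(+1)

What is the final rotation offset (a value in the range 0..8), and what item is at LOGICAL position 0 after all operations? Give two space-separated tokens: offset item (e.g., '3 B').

Answer: 7 g

Derivation:
After op 1 (rotate(-1)): offset=8, physical=[A,B,C,D,E,F,G,H,I], logical=[I,A,B,C,D,E,F,G,H]
After op 2 (rotate(+2)): offset=1, physical=[A,B,C,D,E,F,G,H,I], logical=[B,C,D,E,F,G,H,I,A]
After op 3 (rotate(-2)): offset=8, physical=[A,B,C,D,E,F,G,H,I], logical=[I,A,B,C,D,E,F,G,H]
After op 4 (rotate(-2)): offset=6, physical=[A,B,C,D,E,F,G,H,I], logical=[G,H,I,A,B,C,D,E,F]
After op 5 (replace(1, 'g')): offset=6, physical=[A,B,C,D,E,F,G,g,I], logical=[G,g,I,A,B,C,D,E,F]
After op 6 (rotate(+1)): offset=7, physical=[A,B,C,D,E,F,G,g,I], logical=[g,I,A,B,C,D,E,F,G]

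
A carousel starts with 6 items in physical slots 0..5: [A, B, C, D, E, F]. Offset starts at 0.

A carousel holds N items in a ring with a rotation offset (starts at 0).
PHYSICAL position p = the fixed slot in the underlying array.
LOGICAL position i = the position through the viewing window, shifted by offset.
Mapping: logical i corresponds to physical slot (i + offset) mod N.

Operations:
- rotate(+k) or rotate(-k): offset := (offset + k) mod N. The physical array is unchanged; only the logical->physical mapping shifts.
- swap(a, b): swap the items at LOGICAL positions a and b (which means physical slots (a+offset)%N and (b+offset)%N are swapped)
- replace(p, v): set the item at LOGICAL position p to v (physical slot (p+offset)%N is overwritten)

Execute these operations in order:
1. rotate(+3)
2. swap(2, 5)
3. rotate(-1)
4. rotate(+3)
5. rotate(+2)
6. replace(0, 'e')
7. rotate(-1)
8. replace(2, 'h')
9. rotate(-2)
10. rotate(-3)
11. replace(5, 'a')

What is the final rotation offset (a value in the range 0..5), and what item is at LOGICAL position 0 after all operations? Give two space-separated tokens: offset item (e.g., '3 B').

After op 1 (rotate(+3)): offset=3, physical=[A,B,C,D,E,F], logical=[D,E,F,A,B,C]
After op 2 (swap(2, 5)): offset=3, physical=[A,B,F,D,E,C], logical=[D,E,C,A,B,F]
After op 3 (rotate(-1)): offset=2, physical=[A,B,F,D,E,C], logical=[F,D,E,C,A,B]
After op 4 (rotate(+3)): offset=5, physical=[A,B,F,D,E,C], logical=[C,A,B,F,D,E]
After op 5 (rotate(+2)): offset=1, physical=[A,B,F,D,E,C], logical=[B,F,D,E,C,A]
After op 6 (replace(0, 'e')): offset=1, physical=[A,e,F,D,E,C], logical=[e,F,D,E,C,A]
After op 7 (rotate(-1)): offset=0, physical=[A,e,F,D,E,C], logical=[A,e,F,D,E,C]
After op 8 (replace(2, 'h')): offset=0, physical=[A,e,h,D,E,C], logical=[A,e,h,D,E,C]
After op 9 (rotate(-2)): offset=4, physical=[A,e,h,D,E,C], logical=[E,C,A,e,h,D]
After op 10 (rotate(-3)): offset=1, physical=[A,e,h,D,E,C], logical=[e,h,D,E,C,A]
After op 11 (replace(5, 'a')): offset=1, physical=[a,e,h,D,E,C], logical=[e,h,D,E,C,a]

Answer: 1 e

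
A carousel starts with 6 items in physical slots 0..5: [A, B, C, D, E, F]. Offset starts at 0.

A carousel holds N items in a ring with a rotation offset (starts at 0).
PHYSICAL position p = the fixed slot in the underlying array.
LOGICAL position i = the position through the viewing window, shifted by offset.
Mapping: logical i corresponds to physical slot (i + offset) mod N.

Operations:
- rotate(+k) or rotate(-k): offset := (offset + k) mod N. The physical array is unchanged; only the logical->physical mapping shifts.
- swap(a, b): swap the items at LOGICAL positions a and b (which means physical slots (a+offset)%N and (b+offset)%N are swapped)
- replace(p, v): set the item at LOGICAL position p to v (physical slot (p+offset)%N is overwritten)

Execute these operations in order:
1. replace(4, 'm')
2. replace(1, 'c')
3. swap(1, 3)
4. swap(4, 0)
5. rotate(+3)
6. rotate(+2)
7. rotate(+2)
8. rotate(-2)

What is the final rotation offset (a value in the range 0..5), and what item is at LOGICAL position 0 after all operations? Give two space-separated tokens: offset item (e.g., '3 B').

After op 1 (replace(4, 'm')): offset=0, physical=[A,B,C,D,m,F], logical=[A,B,C,D,m,F]
After op 2 (replace(1, 'c')): offset=0, physical=[A,c,C,D,m,F], logical=[A,c,C,D,m,F]
After op 3 (swap(1, 3)): offset=0, physical=[A,D,C,c,m,F], logical=[A,D,C,c,m,F]
After op 4 (swap(4, 0)): offset=0, physical=[m,D,C,c,A,F], logical=[m,D,C,c,A,F]
After op 5 (rotate(+3)): offset=3, physical=[m,D,C,c,A,F], logical=[c,A,F,m,D,C]
After op 6 (rotate(+2)): offset=5, physical=[m,D,C,c,A,F], logical=[F,m,D,C,c,A]
After op 7 (rotate(+2)): offset=1, physical=[m,D,C,c,A,F], logical=[D,C,c,A,F,m]
After op 8 (rotate(-2)): offset=5, physical=[m,D,C,c,A,F], logical=[F,m,D,C,c,A]

Answer: 5 F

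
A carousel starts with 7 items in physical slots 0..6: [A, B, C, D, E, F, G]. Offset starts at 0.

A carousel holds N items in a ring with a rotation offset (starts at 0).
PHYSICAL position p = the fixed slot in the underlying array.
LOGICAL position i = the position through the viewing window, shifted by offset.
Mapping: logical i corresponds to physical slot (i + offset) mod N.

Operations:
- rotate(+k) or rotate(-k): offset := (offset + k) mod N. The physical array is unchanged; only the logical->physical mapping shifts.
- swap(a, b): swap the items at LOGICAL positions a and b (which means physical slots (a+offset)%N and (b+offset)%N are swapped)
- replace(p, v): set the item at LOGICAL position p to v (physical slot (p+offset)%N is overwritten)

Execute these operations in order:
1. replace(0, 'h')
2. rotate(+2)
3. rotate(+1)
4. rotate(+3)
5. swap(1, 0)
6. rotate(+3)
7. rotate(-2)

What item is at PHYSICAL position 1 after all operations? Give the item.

Answer: B

Derivation:
After op 1 (replace(0, 'h')): offset=0, physical=[h,B,C,D,E,F,G], logical=[h,B,C,D,E,F,G]
After op 2 (rotate(+2)): offset=2, physical=[h,B,C,D,E,F,G], logical=[C,D,E,F,G,h,B]
After op 3 (rotate(+1)): offset=3, physical=[h,B,C,D,E,F,G], logical=[D,E,F,G,h,B,C]
After op 4 (rotate(+3)): offset=6, physical=[h,B,C,D,E,F,G], logical=[G,h,B,C,D,E,F]
After op 5 (swap(1, 0)): offset=6, physical=[G,B,C,D,E,F,h], logical=[h,G,B,C,D,E,F]
After op 6 (rotate(+3)): offset=2, physical=[G,B,C,D,E,F,h], logical=[C,D,E,F,h,G,B]
After op 7 (rotate(-2)): offset=0, physical=[G,B,C,D,E,F,h], logical=[G,B,C,D,E,F,h]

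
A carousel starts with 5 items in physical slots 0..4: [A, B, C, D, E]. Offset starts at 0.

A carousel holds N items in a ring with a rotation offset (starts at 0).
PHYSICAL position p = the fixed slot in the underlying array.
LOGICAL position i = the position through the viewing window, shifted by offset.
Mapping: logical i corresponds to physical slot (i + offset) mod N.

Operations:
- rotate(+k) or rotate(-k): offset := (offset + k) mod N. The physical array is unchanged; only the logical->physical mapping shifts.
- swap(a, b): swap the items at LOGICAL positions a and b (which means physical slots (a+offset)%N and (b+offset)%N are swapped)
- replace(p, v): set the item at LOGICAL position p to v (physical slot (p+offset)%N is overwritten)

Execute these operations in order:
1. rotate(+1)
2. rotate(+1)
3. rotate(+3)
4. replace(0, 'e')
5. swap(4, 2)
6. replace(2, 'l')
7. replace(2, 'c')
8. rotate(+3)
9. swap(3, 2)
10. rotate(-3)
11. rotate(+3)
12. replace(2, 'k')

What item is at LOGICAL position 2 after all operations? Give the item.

After op 1 (rotate(+1)): offset=1, physical=[A,B,C,D,E], logical=[B,C,D,E,A]
After op 2 (rotate(+1)): offset=2, physical=[A,B,C,D,E], logical=[C,D,E,A,B]
After op 3 (rotate(+3)): offset=0, physical=[A,B,C,D,E], logical=[A,B,C,D,E]
After op 4 (replace(0, 'e')): offset=0, physical=[e,B,C,D,E], logical=[e,B,C,D,E]
After op 5 (swap(4, 2)): offset=0, physical=[e,B,E,D,C], logical=[e,B,E,D,C]
After op 6 (replace(2, 'l')): offset=0, physical=[e,B,l,D,C], logical=[e,B,l,D,C]
After op 7 (replace(2, 'c')): offset=0, physical=[e,B,c,D,C], logical=[e,B,c,D,C]
After op 8 (rotate(+3)): offset=3, physical=[e,B,c,D,C], logical=[D,C,e,B,c]
After op 9 (swap(3, 2)): offset=3, physical=[B,e,c,D,C], logical=[D,C,B,e,c]
After op 10 (rotate(-3)): offset=0, physical=[B,e,c,D,C], logical=[B,e,c,D,C]
After op 11 (rotate(+3)): offset=3, physical=[B,e,c,D,C], logical=[D,C,B,e,c]
After op 12 (replace(2, 'k')): offset=3, physical=[k,e,c,D,C], logical=[D,C,k,e,c]

Answer: k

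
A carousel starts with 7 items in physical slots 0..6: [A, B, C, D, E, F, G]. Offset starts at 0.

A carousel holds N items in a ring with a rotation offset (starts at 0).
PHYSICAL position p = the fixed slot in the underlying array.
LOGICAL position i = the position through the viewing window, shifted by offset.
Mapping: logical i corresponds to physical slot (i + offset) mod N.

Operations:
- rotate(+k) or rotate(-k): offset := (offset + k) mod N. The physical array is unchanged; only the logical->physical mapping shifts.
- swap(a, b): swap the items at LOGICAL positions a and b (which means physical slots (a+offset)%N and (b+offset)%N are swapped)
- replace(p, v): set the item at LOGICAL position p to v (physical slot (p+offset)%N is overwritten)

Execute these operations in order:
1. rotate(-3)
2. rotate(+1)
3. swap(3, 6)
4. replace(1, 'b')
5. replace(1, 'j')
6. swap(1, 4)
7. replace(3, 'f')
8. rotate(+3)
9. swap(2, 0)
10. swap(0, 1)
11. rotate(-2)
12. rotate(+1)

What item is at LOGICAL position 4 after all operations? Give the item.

Answer: B

Derivation:
After op 1 (rotate(-3)): offset=4, physical=[A,B,C,D,E,F,G], logical=[E,F,G,A,B,C,D]
After op 2 (rotate(+1)): offset=5, physical=[A,B,C,D,E,F,G], logical=[F,G,A,B,C,D,E]
After op 3 (swap(3, 6)): offset=5, physical=[A,E,C,D,B,F,G], logical=[F,G,A,E,C,D,B]
After op 4 (replace(1, 'b')): offset=5, physical=[A,E,C,D,B,F,b], logical=[F,b,A,E,C,D,B]
After op 5 (replace(1, 'j')): offset=5, physical=[A,E,C,D,B,F,j], logical=[F,j,A,E,C,D,B]
After op 6 (swap(1, 4)): offset=5, physical=[A,E,j,D,B,F,C], logical=[F,C,A,E,j,D,B]
After op 7 (replace(3, 'f')): offset=5, physical=[A,f,j,D,B,F,C], logical=[F,C,A,f,j,D,B]
After op 8 (rotate(+3)): offset=1, physical=[A,f,j,D,B,F,C], logical=[f,j,D,B,F,C,A]
After op 9 (swap(2, 0)): offset=1, physical=[A,D,j,f,B,F,C], logical=[D,j,f,B,F,C,A]
After op 10 (swap(0, 1)): offset=1, physical=[A,j,D,f,B,F,C], logical=[j,D,f,B,F,C,A]
After op 11 (rotate(-2)): offset=6, physical=[A,j,D,f,B,F,C], logical=[C,A,j,D,f,B,F]
After op 12 (rotate(+1)): offset=0, physical=[A,j,D,f,B,F,C], logical=[A,j,D,f,B,F,C]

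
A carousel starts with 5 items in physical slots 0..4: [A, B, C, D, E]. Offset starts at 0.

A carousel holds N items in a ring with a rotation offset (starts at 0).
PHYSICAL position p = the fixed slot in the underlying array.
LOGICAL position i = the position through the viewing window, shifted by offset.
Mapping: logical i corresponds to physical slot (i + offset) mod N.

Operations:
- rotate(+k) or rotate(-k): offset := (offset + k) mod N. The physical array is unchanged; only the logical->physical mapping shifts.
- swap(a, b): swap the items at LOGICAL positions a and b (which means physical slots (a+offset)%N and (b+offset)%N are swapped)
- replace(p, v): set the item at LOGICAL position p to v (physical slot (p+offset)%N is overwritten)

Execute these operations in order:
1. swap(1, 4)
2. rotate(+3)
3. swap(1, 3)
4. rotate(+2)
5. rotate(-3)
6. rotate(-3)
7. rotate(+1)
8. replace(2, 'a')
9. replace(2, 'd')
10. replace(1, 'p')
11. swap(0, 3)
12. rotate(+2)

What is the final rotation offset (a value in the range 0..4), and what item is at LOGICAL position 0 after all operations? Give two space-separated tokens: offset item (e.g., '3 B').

Answer: 2 d

Derivation:
After op 1 (swap(1, 4)): offset=0, physical=[A,E,C,D,B], logical=[A,E,C,D,B]
After op 2 (rotate(+3)): offset=3, physical=[A,E,C,D,B], logical=[D,B,A,E,C]
After op 3 (swap(1, 3)): offset=3, physical=[A,B,C,D,E], logical=[D,E,A,B,C]
After op 4 (rotate(+2)): offset=0, physical=[A,B,C,D,E], logical=[A,B,C,D,E]
After op 5 (rotate(-3)): offset=2, physical=[A,B,C,D,E], logical=[C,D,E,A,B]
After op 6 (rotate(-3)): offset=4, physical=[A,B,C,D,E], logical=[E,A,B,C,D]
After op 7 (rotate(+1)): offset=0, physical=[A,B,C,D,E], logical=[A,B,C,D,E]
After op 8 (replace(2, 'a')): offset=0, physical=[A,B,a,D,E], logical=[A,B,a,D,E]
After op 9 (replace(2, 'd')): offset=0, physical=[A,B,d,D,E], logical=[A,B,d,D,E]
After op 10 (replace(1, 'p')): offset=0, physical=[A,p,d,D,E], logical=[A,p,d,D,E]
After op 11 (swap(0, 3)): offset=0, physical=[D,p,d,A,E], logical=[D,p,d,A,E]
After op 12 (rotate(+2)): offset=2, physical=[D,p,d,A,E], logical=[d,A,E,D,p]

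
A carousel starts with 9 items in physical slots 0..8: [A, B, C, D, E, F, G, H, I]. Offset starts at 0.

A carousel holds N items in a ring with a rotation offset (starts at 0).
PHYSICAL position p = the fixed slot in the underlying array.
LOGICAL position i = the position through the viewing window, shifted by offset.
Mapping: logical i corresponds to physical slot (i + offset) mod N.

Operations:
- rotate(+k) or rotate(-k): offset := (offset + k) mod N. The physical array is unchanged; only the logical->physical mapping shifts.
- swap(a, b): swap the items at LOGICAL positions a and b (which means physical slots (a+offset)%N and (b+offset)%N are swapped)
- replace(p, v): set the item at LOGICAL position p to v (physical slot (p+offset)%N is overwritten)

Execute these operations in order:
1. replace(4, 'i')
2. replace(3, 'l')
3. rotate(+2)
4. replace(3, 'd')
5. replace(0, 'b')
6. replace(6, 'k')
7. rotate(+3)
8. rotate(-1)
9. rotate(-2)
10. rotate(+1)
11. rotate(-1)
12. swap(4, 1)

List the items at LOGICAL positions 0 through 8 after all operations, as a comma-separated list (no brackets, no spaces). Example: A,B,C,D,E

After op 1 (replace(4, 'i')): offset=0, physical=[A,B,C,D,i,F,G,H,I], logical=[A,B,C,D,i,F,G,H,I]
After op 2 (replace(3, 'l')): offset=0, physical=[A,B,C,l,i,F,G,H,I], logical=[A,B,C,l,i,F,G,H,I]
After op 3 (rotate(+2)): offset=2, physical=[A,B,C,l,i,F,G,H,I], logical=[C,l,i,F,G,H,I,A,B]
After op 4 (replace(3, 'd')): offset=2, physical=[A,B,C,l,i,d,G,H,I], logical=[C,l,i,d,G,H,I,A,B]
After op 5 (replace(0, 'b')): offset=2, physical=[A,B,b,l,i,d,G,H,I], logical=[b,l,i,d,G,H,I,A,B]
After op 6 (replace(6, 'k')): offset=2, physical=[A,B,b,l,i,d,G,H,k], logical=[b,l,i,d,G,H,k,A,B]
After op 7 (rotate(+3)): offset=5, physical=[A,B,b,l,i,d,G,H,k], logical=[d,G,H,k,A,B,b,l,i]
After op 8 (rotate(-1)): offset=4, physical=[A,B,b,l,i,d,G,H,k], logical=[i,d,G,H,k,A,B,b,l]
After op 9 (rotate(-2)): offset=2, physical=[A,B,b,l,i,d,G,H,k], logical=[b,l,i,d,G,H,k,A,B]
After op 10 (rotate(+1)): offset=3, physical=[A,B,b,l,i,d,G,H,k], logical=[l,i,d,G,H,k,A,B,b]
After op 11 (rotate(-1)): offset=2, physical=[A,B,b,l,i,d,G,H,k], logical=[b,l,i,d,G,H,k,A,B]
After op 12 (swap(4, 1)): offset=2, physical=[A,B,b,G,i,d,l,H,k], logical=[b,G,i,d,l,H,k,A,B]

Answer: b,G,i,d,l,H,k,A,B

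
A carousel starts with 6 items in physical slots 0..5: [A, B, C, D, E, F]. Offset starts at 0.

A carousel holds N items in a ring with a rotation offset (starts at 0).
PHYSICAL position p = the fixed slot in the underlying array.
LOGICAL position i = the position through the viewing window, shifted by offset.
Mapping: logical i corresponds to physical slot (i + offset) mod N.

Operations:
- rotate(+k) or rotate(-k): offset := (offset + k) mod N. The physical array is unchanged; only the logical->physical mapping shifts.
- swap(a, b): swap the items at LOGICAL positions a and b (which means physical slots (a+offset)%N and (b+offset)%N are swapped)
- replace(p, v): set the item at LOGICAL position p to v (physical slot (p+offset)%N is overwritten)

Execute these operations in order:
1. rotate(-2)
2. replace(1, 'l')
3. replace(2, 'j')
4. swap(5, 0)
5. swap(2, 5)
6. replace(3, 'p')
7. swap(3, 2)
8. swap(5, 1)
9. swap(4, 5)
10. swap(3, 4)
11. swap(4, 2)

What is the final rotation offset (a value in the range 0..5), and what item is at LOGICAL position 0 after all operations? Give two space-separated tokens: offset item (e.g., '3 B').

After op 1 (rotate(-2)): offset=4, physical=[A,B,C,D,E,F], logical=[E,F,A,B,C,D]
After op 2 (replace(1, 'l')): offset=4, physical=[A,B,C,D,E,l], logical=[E,l,A,B,C,D]
After op 3 (replace(2, 'j')): offset=4, physical=[j,B,C,D,E,l], logical=[E,l,j,B,C,D]
After op 4 (swap(5, 0)): offset=4, physical=[j,B,C,E,D,l], logical=[D,l,j,B,C,E]
After op 5 (swap(2, 5)): offset=4, physical=[E,B,C,j,D,l], logical=[D,l,E,B,C,j]
After op 6 (replace(3, 'p')): offset=4, physical=[E,p,C,j,D,l], logical=[D,l,E,p,C,j]
After op 7 (swap(3, 2)): offset=4, physical=[p,E,C,j,D,l], logical=[D,l,p,E,C,j]
After op 8 (swap(5, 1)): offset=4, physical=[p,E,C,l,D,j], logical=[D,j,p,E,C,l]
After op 9 (swap(4, 5)): offset=4, physical=[p,E,l,C,D,j], logical=[D,j,p,E,l,C]
After op 10 (swap(3, 4)): offset=4, physical=[p,l,E,C,D,j], logical=[D,j,p,l,E,C]
After op 11 (swap(4, 2)): offset=4, physical=[E,l,p,C,D,j], logical=[D,j,E,l,p,C]

Answer: 4 D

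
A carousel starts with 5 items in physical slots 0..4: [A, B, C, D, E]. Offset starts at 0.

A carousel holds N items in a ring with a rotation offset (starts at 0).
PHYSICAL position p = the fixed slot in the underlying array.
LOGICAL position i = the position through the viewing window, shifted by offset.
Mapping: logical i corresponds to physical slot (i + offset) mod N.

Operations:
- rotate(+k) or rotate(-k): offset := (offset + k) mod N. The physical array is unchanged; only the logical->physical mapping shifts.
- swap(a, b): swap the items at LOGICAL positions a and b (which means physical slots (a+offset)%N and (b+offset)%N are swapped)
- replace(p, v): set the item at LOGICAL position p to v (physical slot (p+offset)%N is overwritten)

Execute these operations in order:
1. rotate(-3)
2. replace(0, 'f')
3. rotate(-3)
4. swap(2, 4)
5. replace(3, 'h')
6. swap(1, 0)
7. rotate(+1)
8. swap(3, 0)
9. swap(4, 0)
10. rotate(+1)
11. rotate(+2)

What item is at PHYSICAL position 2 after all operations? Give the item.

After op 1 (rotate(-3)): offset=2, physical=[A,B,C,D,E], logical=[C,D,E,A,B]
After op 2 (replace(0, 'f')): offset=2, physical=[A,B,f,D,E], logical=[f,D,E,A,B]
After op 3 (rotate(-3)): offset=4, physical=[A,B,f,D,E], logical=[E,A,B,f,D]
After op 4 (swap(2, 4)): offset=4, physical=[A,D,f,B,E], logical=[E,A,D,f,B]
After op 5 (replace(3, 'h')): offset=4, physical=[A,D,h,B,E], logical=[E,A,D,h,B]
After op 6 (swap(1, 0)): offset=4, physical=[E,D,h,B,A], logical=[A,E,D,h,B]
After op 7 (rotate(+1)): offset=0, physical=[E,D,h,B,A], logical=[E,D,h,B,A]
After op 8 (swap(3, 0)): offset=0, physical=[B,D,h,E,A], logical=[B,D,h,E,A]
After op 9 (swap(4, 0)): offset=0, physical=[A,D,h,E,B], logical=[A,D,h,E,B]
After op 10 (rotate(+1)): offset=1, physical=[A,D,h,E,B], logical=[D,h,E,B,A]
After op 11 (rotate(+2)): offset=3, physical=[A,D,h,E,B], logical=[E,B,A,D,h]

Answer: h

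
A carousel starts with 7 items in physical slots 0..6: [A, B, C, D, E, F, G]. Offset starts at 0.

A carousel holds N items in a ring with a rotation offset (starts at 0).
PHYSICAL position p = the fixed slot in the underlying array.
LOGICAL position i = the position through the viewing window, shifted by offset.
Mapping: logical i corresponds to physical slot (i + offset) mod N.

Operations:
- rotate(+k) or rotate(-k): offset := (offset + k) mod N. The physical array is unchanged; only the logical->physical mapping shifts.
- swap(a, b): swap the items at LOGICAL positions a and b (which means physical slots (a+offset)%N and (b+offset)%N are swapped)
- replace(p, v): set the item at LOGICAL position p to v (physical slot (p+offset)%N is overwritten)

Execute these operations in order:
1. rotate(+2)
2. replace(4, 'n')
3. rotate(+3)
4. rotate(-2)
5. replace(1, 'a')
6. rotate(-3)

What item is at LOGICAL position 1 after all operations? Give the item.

After op 1 (rotate(+2)): offset=2, physical=[A,B,C,D,E,F,G], logical=[C,D,E,F,G,A,B]
After op 2 (replace(4, 'n')): offset=2, physical=[A,B,C,D,E,F,n], logical=[C,D,E,F,n,A,B]
After op 3 (rotate(+3)): offset=5, physical=[A,B,C,D,E,F,n], logical=[F,n,A,B,C,D,E]
After op 4 (rotate(-2)): offset=3, physical=[A,B,C,D,E,F,n], logical=[D,E,F,n,A,B,C]
After op 5 (replace(1, 'a')): offset=3, physical=[A,B,C,D,a,F,n], logical=[D,a,F,n,A,B,C]
After op 6 (rotate(-3)): offset=0, physical=[A,B,C,D,a,F,n], logical=[A,B,C,D,a,F,n]

Answer: B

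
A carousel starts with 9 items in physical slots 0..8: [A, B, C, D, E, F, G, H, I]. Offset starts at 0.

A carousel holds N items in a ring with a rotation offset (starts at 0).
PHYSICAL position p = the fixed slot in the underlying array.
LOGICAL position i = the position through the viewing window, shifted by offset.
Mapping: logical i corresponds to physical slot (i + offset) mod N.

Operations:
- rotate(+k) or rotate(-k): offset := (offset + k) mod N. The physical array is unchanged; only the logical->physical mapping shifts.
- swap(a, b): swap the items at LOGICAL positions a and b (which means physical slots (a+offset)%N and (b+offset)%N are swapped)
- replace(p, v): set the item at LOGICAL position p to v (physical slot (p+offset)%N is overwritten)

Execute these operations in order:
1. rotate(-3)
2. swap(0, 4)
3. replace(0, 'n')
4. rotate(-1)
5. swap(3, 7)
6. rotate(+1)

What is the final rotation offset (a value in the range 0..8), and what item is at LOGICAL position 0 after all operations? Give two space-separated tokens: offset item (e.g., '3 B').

After op 1 (rotate(-3)): offset=6, physical=[A,B,C,D,E,F,G,H,I], logical=[G,H,I,A,B,C,D,E,F]
After op 2 (swap(0, 4)): offset=6, physical=[A,G,C,D,E,F,B,H,I], logical=[B,H,I,A,G,C,D,E,F]
After op 3 (replace(0, 'n')): offset=6, physical=[A,G,C,D,E,F,n,H,I], logical=[n,H,I,A,G,C,D,E,F]
After op 4 (rotate(-1)): offset=5, physical=[A,G,C,D,E,F,n,H,I], logical=[F,n,H,I,A,G,C,D,E]
After op 5 (swap(3, 7)): offset=5, physical=[A,G,C,I,E,F,n,H,D], logical=[F,n,H,D,A,G,C,I,E]
After op 6 (rotate(+1)): offset=6, physical=[A,G,C,I,E,F,n,H,D], logical=[n,H,D,A,G,C,I,E,F]

Answer: 6 n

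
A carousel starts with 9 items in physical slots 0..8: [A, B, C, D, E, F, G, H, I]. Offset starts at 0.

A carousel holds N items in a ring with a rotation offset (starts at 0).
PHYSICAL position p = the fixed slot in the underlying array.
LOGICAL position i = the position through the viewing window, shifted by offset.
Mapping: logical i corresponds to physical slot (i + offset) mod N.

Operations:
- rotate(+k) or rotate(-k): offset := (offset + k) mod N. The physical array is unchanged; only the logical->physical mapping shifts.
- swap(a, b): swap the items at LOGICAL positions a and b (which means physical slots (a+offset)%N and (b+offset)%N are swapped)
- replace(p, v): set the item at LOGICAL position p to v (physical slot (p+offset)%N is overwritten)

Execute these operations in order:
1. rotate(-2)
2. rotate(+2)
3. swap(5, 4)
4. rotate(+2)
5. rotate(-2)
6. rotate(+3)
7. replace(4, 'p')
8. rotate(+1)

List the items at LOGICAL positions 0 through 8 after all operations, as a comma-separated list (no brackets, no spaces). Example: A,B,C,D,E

Answer: F,E,G,p,I,A,B,C,D

Derivation:
After op 1 (rotate(-2)): offset=7, physical=[A,B,C,D,E,F,G,H,I], logical=[H,I,A,B,C,D,E,F,G]
After op 2 (rotate(+2)): offset=0, physical=[A,B,C,D,E,F,G,H,I], logical=[A,B,C,D,E,F,G,H,I]
After op 3 (swap(5, 4)): offset=0, physical=[A,B,C,D,F,E,G,H,I], logical=[A,B,C,D,F,E,G,H,I]
After op 4 (rotate(+2)): offset=2, physical=[A,B,C,D,F,E,G,H,I], logical=[C,D,F,E,G,H,I,A,B]
After op 5 (rotate(-2)): offset=0, physical=[A,B,C,D,F,E,G,H,I], logical=[A,B,C,D,F,E,G,H,I]
After op 6 (rotate(+3)): offset=3, physical=[A,B,C,D,F,E,G,H,I], logical=[D,F,E,G,H,I,A,B,C]
After op 7 (replace(4, 'p')): offset=3, physical=[A,B,C,D,F,E,G,p,I], logical=[D,F,E,G,p,I,A,B,C]
After op 8 (rotate(+1)): offset=4, physical=[A,B,C,D,F,E,G,p,I], logical=[F,E,G,p,I,A,B,C,D]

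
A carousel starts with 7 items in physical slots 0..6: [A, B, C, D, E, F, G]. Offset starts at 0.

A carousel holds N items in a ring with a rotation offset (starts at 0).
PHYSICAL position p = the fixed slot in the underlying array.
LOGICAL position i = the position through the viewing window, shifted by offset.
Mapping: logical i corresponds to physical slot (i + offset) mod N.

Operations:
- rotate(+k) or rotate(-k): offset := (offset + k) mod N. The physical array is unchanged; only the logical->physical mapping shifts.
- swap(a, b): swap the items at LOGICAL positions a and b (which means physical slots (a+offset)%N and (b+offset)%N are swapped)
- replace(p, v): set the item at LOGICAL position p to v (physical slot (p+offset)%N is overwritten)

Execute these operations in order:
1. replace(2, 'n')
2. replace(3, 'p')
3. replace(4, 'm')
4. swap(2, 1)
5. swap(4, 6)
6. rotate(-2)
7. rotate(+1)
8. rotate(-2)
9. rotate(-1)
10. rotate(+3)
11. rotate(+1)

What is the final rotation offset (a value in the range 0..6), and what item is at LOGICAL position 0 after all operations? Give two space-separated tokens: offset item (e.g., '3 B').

Answer: 0 A

Derivation:
After op 1 (replace(2, 'n')): offset=0, physical=[A,B,n,D,E,F,G], logical=[A,B,n,D,E,F,G]
After op 2 (replace(3, 'p')): offset=0, physical=[A,B,n,p,E,F,G], logical=[A,B,n,p,E,F,G]
After op 3 (replace(4, 'm')): offset=0, physical=[A,B,n,p,m,F,G], logical=[A,B,n,p,m,F,G]
After op 4 (swap(2, 1)): offset=0, physical=[A,n,B,p,m,F,G], logical=[A,n,B,p,m,F,G]
After op 5 (swap(4, 6)): offset=0, physical=[A,n,B,p,G,F,m], logical=[A,n,B,p,G,F,m]
After op 6 (rotate(-2)): offset=5, physical=[A,n,B,p,G,F,m], logical=[F,m,A,n,B,p,G]
After op 7 (rotate(+1)): offset=6, physical=[A,n,B,p,G,F,m], logical=[m,A,n,B,p,G,F]
After op 8 (rotate(-2)): offset=4, physical=[A,n,B,p,G,F,m], logical=[G,F,m,A,n,B,p]
After op 9 (rotate(-1)): offset=3, physical=[A,n,B,p,G,F,m], logical=[p,G,F,m,A,n,B]
After op 10 (rotate(+3)): offset=6, physical=[A,n,B,p,G,F,m], logical=[m,A,n,B,p,G,F]
After op 11 (rotate(+1)): offset=0, physical=[A,n,B,p,G,F,m], logical=[A,n,B,p,G,F,m]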